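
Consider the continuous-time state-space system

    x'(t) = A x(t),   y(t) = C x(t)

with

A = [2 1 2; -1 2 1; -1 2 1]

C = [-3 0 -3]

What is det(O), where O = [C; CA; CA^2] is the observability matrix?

-270

CA = [[-3, -9, -9]]
CA^2 = [[12, -39, -24]]
Observability matrix O = [C; CA; CA^2] = [[-3, 0, -3], [-3, -9, -9], [12, -39, -24]]
Expanding along the first row, det(O) = (-3)·((-9)·(-24) - (-9)·(-39)) - 0·((-3)·(-24) - (-9)·12) + (-3)·((-3)·(-39) - (-9)·12) = (-3)·(-135) - 0·180 + (-3)·225 = -270
Since det(O) ≠ 0, rank(O) = 3 and the system is completely observable.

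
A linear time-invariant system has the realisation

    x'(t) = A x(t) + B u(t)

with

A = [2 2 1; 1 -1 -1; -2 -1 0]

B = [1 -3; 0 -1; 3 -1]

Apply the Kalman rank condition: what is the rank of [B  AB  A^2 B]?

AB = [[5, -9], [-2, -1], [-2, 7]]
A^2B = [[4, -13], [9, -15], [-8, 19]]
Controllability matrix C = [B  AB  A^2B] = [[1, -3, 5, -9, 4, -13], [0, -1, -2, -1, 9, -15], [3, -1, -2, 7, -8, 19]]
Take the 3×3 submatrix of C formed by columns 1, 2, 3: [[1, -3, 5], [0, -1, -2], [3, -1, -2]]. Its determinant is 1·((-1)·(-2) - (-2)·(-1)) - (-3)·(0·(-2) - (-2)·3) + 5·(0·(-1) - (-1)·3) = 1·0 - (-3)·6 + 5·3 = 33 ≠ 0.
So rank(C) ≥ 3; since C has 3 rows, rank(C) = 3.
rank(C) = 3 = n, so the pair (A, B) is completely controllable.

3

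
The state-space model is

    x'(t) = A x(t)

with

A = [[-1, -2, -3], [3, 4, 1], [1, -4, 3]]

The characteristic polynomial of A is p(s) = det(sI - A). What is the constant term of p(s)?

Expand det(sI - A) for the 3×3 matrix.
p(s) = s^3 - 6s^2 + 18s - 48.
(Check: constant term = det(-A) = (-1)^3 det A = -48; coefficient of s^2 = -tr A = -6.)
The constant term is -48.

-48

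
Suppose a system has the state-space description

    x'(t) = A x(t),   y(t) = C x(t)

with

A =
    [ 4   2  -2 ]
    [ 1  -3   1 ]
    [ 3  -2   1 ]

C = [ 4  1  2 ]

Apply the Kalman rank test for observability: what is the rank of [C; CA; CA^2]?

3

CA = [[23, 1, -5]]
CA^2 = [[78, 53, -50]]
Observability matrix O = [C; CA; CA^2] = [[4, 1, 2], [23, 1, -5], [78, 53, -50]]
det(O) = 4·(1·(-50) - (-5)·53) - 1·(23·(-50) - (-5)·78) + 2·(23·53 - 1·78) = 4·215 - 1·(-760) + 2·1141 = 3902 ≠ 0, so rank(O) = 3.
rank(O) = 3 = n, so the pair (A, C) is completely observable.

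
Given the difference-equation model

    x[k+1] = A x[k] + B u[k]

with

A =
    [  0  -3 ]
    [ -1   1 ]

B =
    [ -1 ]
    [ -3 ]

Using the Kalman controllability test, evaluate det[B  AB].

29

AB = [[9], [-2]]
Controllability matrix C = [B  AB] = [[-1, 9], [-3, -2]]
det(C) = (-1)·(-2) - 9·(-3) = 2 - (-27) = 29
Since det(C) ≠ 0, rank(C) = 2 and the system is completely controllable.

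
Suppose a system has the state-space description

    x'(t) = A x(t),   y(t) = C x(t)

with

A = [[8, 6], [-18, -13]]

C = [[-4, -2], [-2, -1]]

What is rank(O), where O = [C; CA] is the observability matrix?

CA = [[4, 2], [2, 1]]
Observability matrix O = [C; CA] = [[-4, -2], [-2, -1], [4, 2], [2, 1]]
Every row of O is a scalar multiple of row 1 = [-4, -2] (multipliers 1, 1/2, -1, -1/2), so the rows span a one-dimensional space.
O ≠ 0, hence rank(O) = 1.
rank(O) = 1 < n = 2, so the pair (A, C) is not completely observable.

1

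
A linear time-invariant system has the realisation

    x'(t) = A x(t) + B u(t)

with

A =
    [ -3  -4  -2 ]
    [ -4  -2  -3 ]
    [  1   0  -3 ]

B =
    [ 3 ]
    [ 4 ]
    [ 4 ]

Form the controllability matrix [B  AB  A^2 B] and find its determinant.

AB = [[-33], [-32], [-9]]
A^2B = [[245], [223], [-6]]
Controllability matrix C = [B  AB  A^2B] = [[3, -33, 245], [4, -32, 223], [4, -9, -6]]
Expanding along the first row, det(C) = 3·((-32)·(-6) - 223·(-9)) - (-33)·(4·(-6) - 223·4) + 245·(4·(-9) - (-32)·4) = 3·2199 - (-33)·(-916) + 245·92 = -1091
Since det(C) ≠ 0, rank(C) = 3 and the system is completely controllable.

-1091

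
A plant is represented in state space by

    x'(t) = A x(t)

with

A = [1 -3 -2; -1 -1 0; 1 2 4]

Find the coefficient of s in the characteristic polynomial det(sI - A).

Expand det(sI - A) for the 3×3 matrix.
p(s) = s^3 - 4s^2 - 2s + 14.
(Check: constant term = det(-A) = (-1)^3 det A = 14; coefficient of s^2 = -tr A = -4.)
The coefficient of s is -2.

-2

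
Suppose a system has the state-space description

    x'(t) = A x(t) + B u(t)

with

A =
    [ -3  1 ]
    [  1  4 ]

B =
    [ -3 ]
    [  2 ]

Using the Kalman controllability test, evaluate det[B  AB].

AB = [[11], [5]]
Controllability matrix C = [B  AB] = [[-3, 11], [2, 5]]
det(C) = (-3)·5 - 11·2 = -15 - 22 = -37
Since det(C) ≠ 0, rank(C) = 2 and the system is completely controllable.

-37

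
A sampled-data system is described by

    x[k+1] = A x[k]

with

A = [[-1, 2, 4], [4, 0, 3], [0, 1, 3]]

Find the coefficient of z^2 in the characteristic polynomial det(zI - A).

-2

Expand det(zI - A) for the 3×3 matrix.
p(z) = z^3 - 2z^2 - 14z + 5.
(Check: constant term = det(-A) = (-1)^3 det A = 5; coefficient of z^2 = -tr A = -2.)
The coefficient of z^2 is -2.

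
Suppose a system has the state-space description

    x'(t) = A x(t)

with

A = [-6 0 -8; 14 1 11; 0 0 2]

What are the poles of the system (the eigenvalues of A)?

det(sI - A) = s^3 - (tr A)s^2 + (M11 + M22 + M33)s - det A, where Mii is the 2×2 principal minor of A obtained by deleting row i and column i.
tr A = (-6) + 1 + 2 = -3; M11 = 1·2 - 11·0 = 2 - 0 = 2; M22 = (-6)·2 - (-8)·0 = -12 - 0 = -12; M33 = (-6)·1 - 0·14 = -6 - 0 = -6; sum of minors = -16.
det A = (-6)·(1·2 - 11·0) - 0·(14·2 - 11·0) + (-8)·(14·0 - 1·0) = (-6)·2 - 0·28 + (-8)·0 = -12.
So p(s) = det(sI - A) = s^3 + 3s^2 - 16s + 12.
Rational-root test: any integer root divides 12. Testing small divisors, s = 1 works: p(1) = 1 + 3 + (-16) + 12 = 0, so (s - 1) is a factor.
Dividing, p(s) = (s - 1)(s^2 + 4s - 12).
Factor s^2 + 4s - 12: two numbers with sum -4 and product -12 are 2 and -6, so s^2 + 4s - 12 = (s - 2)(s + 6).
Hence p(s) = (s - 2) (s - 1) (s + 6), with roots -6, 1, 2.
At least one eigenvalue has non-negative real part, so the system is not asymptotically stable.

-6, 1, 2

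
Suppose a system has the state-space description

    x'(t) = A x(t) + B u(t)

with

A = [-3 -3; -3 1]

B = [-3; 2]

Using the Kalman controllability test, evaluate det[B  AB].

AB = [[3], [11]]
Controllability matrix C = [B  AB] = [[-3, 3], [2, 11]]
det(C) = (-3)·11 - 3·2 = -33 - 6 = -39
Since det(C) ≠ 0, rank(C) = 2 and the system is completely controllable.

-39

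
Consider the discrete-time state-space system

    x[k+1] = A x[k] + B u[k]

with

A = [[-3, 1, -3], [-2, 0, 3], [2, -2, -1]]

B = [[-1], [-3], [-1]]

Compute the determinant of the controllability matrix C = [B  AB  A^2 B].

AB = [[3], [-1], [5]]
A^2B = [[-25], [9], [3]]
Controllability matrix C = [B  AB  A^2B] = [[-1, 3, -25], [-3, -1, 9], [-1, 5, 3]]
Expanding along the first row, det(C) = (-1)·((-1)·3 - 9·5) - 3·((-3)·3 - 9·(-1)) + (-25)·((-3)·5 - (-1)·(-1)) = (-1)·(-48) - 3·0 + (-25)·(-16) = 448
Since det(C) ≠ 0, rank(C) = 3 and the system is completely controllable.

448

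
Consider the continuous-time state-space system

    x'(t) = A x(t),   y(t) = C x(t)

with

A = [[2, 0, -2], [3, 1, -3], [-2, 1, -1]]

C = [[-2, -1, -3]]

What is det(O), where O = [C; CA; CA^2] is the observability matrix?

CA = [[-1, -4, 10]]
CA^2 = [[-34, 6, 4]]
Observability matrix O = [C; CA; CA^2] = [[-2, -1, -3], [-1, -4, 10], [-34, 6, 4]]
Expanding along the first row, det(O) = (-2)·((-4)·4 - 10·6) - (-1)·((-1)·4 - 10·(-34)) + (-3)·((-1)·6 - (-4)·(-34)) = (-2)·(-76) - (-1)·336 + (-3)·(-142) = 914
Since det(O) ≠ 0, rank(O) = 3 and the system is completely observable.

914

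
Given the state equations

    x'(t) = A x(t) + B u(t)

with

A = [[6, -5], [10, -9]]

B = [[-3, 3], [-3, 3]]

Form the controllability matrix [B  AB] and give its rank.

1

AB = [[-3, 3], [-3, 3]]
Controllability matrix C = [B  AB] = [[-3, 3, -3, 3], [-3, 3, -3, 3]]
Every column of C is a scalar multiple of column 1 = [-3, -3] (multipliers 1, -1, 1, -1), so the columns span a one-dimensional space.
C ≠ 0, hence rank(C) = 1.
rank(C) = 1 < n = 2, so the pair (A, B) is not completely controllable.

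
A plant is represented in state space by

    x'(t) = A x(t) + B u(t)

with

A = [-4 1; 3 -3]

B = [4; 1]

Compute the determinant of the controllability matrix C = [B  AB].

AB = [[-15], [9]]
Controllability matrix C = [B  AB] = [[4, -15], [1, 9]]
det(C) = 4·9 - (-15)·1 = 36 - (-15) = 51
Since det(C) ≠ 0, rank(C) = 2 and the system is completely controllable.

51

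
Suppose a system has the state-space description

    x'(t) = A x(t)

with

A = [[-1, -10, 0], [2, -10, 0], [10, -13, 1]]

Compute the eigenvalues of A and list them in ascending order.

-6, -5, 1

det(sI - A) = s^3 - (tr A)s^2 + (M11 + M22 + M33)s - det A, where Mii is the 2×2 principal minor of A obtained by deleting row i and column i.
tr A = (-1) + (-10) + 1 = -10; M11 = (-10)·1 - 0·(-13) = -10 - 0 = -10; M22 = (-1)·1 - 0·10 = -1 - 0 = -1; M33 = (-1)·(-10) - (-10)·2 = 10 - (-20) = 30; sum of minors = 19.
det A = (-1)·((-10)·1 - 0·(-13)) - (-10)·(2·1 - 0·10) + 0·(2·(-13) - (-10)·10) = (-1)·(-10) - (-10)·2 + 0·74 = 30.
So p(s) = det(sI - A) = s^3 + 10s^2 + 19s - 30.
Rational-root test: any integer root divides -30. Testing small divisors, s = 1 works: p(1) = 1 + 10 + 19 + (-30) = 0, so (s - 1) is a factor.
Dividing, p(s) = (s - 1)(s^2 + 11s + 30).
Factor s^2 + 11s + 30: two numbers with sum -11 and product 30 are -5 and -6, so s^2 + 11s + 30 = (s + 5)(s + 6).
Hence p(s) = (s - 1) (s + 5) (s + 6), with roots -6, -5, 1.
At least one eigenvalue has non-negative real part, so the system is not asymptotically stable.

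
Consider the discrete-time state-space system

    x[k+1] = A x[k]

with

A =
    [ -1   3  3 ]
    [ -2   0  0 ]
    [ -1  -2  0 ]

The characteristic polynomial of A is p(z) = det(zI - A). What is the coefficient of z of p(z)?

Expand det(zI - A) for the 3×3 matrix.
p(z) = z^3 + z^2 + 9z - 12.
(Check: constant term = det(-A) = (-1)^3 det A = -12; coefficient of z^2 = -tr A = 1.)
The coefficient of z is 9.

9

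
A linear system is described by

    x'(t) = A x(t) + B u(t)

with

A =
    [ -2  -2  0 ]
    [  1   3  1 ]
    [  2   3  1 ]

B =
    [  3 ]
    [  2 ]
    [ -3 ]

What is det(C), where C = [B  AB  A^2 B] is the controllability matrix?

605

AB = [[-10], [6], [9]]
A^2B = [[8], [17], [7]]
Controllability matrix C = [B  AB  A^2B] = [[3, -10, 8], [2, 6, 17], [-3, 9, 7]]
Expanding along the first row, det(C) = 3·(6·7 - 17·9) - (-10)·(2·7 - 17·(-3)) + 8·(2·9 - 6·(-3)) = 3·(-111) - (-10)·65 + 8·36 = 605
Since det(C) ≠ 0, rank(C) = 3 and the system is completely controllable.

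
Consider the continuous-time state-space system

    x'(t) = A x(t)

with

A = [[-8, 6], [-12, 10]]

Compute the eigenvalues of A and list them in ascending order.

det(sI - A) = s^2 - (tr A)s + det A, with tr A = (-8) + 10 = 2 and det A = (-8)·10 - 6·(-12) = -80 - (-72) = -8.
So p(s) = det(sI - A) = s^2 - 2s - 8.
Factor s^2 - 2s - 8: two numbers with sum 2 and product -8 are 4 and -2, so s^2 - 2s - 8 = (s - 4)(s + 2).
Hence p(s) = (s - 4) (s + 2), with roots -2, 4.
At least one eigenvalue has non-negative real part, so the system is not asymptotically stable.

-2, 4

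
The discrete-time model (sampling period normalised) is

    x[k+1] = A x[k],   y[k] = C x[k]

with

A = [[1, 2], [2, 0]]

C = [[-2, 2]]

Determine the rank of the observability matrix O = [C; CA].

2

CA = [[2, -4]]
Observability matrix O = [C; CA] = [[-2, 2], [2, -4]]
det(O) = (-2)·(-4) - 2·2 = 8 - 4 = 4 ≠ 0, so rank(O) = 2.
rank(O) = 2 = n, so the pair (A, C) is completely observable.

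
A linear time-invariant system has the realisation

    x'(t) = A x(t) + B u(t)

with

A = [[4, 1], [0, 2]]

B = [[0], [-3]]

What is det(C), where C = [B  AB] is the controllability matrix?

-9

AB = [[-3], [-6]]
Controllability matrix C = [B  AB] = [[0, -3], [-3, -6]]
det(C) = 0·(-6) - (-3)·(-3) = 0 - 9 = -9
Since det(C) ≠ 0, rank(C) = 2 and the system is completely controllable.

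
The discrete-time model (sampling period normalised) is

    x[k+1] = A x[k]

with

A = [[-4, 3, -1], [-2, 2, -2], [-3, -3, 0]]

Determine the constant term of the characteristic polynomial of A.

Expand det(zI - A) for the 3×3 matrix.
p(z) = z^3 + 2z^2 - 11z - 30.
(Check: constant term = det(-A) = (-1)^3 det A = -30; coefficient of z^2 = -tr A = 2.)
The constant term is -30.

-30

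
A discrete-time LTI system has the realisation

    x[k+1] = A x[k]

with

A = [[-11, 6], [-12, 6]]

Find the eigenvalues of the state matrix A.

-3, -2

det(zI - A) = z^2 - (tr A)z + det A, with tr A = (-11) + 6 = -5 and det A = (-11)·6 - 6·(-12) = -66 - (-72) = 6.
So p(z) = det(zI - A) = z^2 + 5z + 6.
Factor z^2 + 5z + 6: two numbers with sum -5 and product 6 are -2 and -3, so z^2 + 5z + 6 = (z + 2)(z + 3).
Hence p(z) = (z + 2) (z + 3), with roots -3, -2.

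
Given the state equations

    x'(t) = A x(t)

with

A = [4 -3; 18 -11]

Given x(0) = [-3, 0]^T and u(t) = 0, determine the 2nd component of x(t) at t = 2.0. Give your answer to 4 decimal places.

det(sI - A) = s^2 - (tr A)s + det A, with tr A = 4 + (-11) = -7 and det A = 4·(-11) - (-3)·18 = -44 - (-54) = 10.
So p(s) = det(sI - A) = s^2 + 7s + 10.
Factor s^2 + 7s + 10: two numbers with sum -7 and product 10 are -2 and -5, so s^2 + 7s + 10 = (s + 2)(s + 5).
Hence p(s) = (s + 2) (s + 5), with roots -5, -2.
The eigenvalues -5, -2 are distinct and real, so A is diagonalisable and x(t) = e^{At} x(0) = V diag(e^{λ_i t}) V^{-1} x(0), where the columns of V are the eigenvectors.
λ = -5: A - (-5)I = [[9, -3], [18, -6]]. Row 1 gives 9·v1 + (-3)·v2 = 0, so take v_1 = [-1, -3]^T.
λ = -2: A - (-2)I = [[6, -3], [18, -9]]. Row 1 gives 6·v1 + (-3)·v2 = 0, so take v_2 = [1, 2]^T.
V = [v_1 v_2] = [[-1, 1], [-3, 2]] has det V = 1, so V^{-1} = adj(V)/det V = [[2, -1], [3, -1]].
Modal coordinates z(0) = V^{-1} x(0): 2·(-3) + (-1)·0 = -6; 3·(-3) + (-1)·0 = -9; so z(0) = [-6, -9]^T.
x_2(t) = Σ_i (v_i)_2 · z_i(0) · e^{λ_i t} (row 2 of V times the modal terms).
x_2(2.0) = (-3)·(-6)·e^{-5·2.0} + 2·(-9)·e^{-2·2.0} = 18·0.000045 + (-18)·0.018316 = -0.3289.

-0.3289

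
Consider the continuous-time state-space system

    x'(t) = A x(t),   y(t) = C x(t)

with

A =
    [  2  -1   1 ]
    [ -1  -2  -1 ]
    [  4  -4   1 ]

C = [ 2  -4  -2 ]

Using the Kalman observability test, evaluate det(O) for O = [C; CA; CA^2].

96

CA = [[0, 14, 4]]
CA^2 = [[2, -44, -10]]
Observability matrix O = [C; CA; CA^2] = [[2, -4, -2], [0, 14, 4], [2, -44, -10]]
Expanding along the first row, det(O) = 2·(14·(-10) - 4·(-44)) - (-4)·(0·(-10) - 4·2) + (-2)·(0·(-44) - 14·2) = 2·36 - (-4)·(-8) + (-2)·(-28) = 96
Since det(O) ≠ 0, rank(O) = 3 and the system is completely observable.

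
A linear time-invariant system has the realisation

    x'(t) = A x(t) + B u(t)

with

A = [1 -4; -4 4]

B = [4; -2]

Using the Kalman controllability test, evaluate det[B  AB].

-72

AB = [[12], [-24]]
Controllability matrix C = [B  AB] = [[4, 12], [-2, -24]]
det(C) = 4·(-24) - 12·(-2) = -96 - (-24) = -72
Since det(C) ≠ 0, rank(C) = 2 and the system is completely controllable.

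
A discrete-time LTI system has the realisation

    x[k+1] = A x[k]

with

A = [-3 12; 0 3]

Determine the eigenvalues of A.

-3, 3

det(zI - A) = z^2 - (tr A)z + det A, with tr A = (-3) + 3 = 0 and det A = (-3)·3 - 12·0 = -9 - 0 = -9.
So p(z) = det(zI - A) = z^2 - 9.
Factor z^2 - 9: two numbers with sum 0 and product -9 are 3 and -3, so z^2 - 9 = (z - 3)(z + 3).
Hence p(z) = (z - 3) (z + 3), with roots -3, 3.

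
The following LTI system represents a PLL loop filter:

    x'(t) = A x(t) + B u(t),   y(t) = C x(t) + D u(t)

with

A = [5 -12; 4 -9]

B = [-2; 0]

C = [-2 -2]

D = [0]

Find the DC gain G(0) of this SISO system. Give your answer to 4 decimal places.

17.3333

G(0) = C(-A)^{-1}B + D = -C A^{-1} B + D.
det A = 3, so A^{-1} = (1/3)·adj(A) = [[-3, 4], [-4/3, 5/3]]
A^{-1} B = [6, 8/3]^T
C A^{-1} B = -52/3
G(0) = D - C A^{-1} B = 0 - (-52/3) = 52/3 ≈ 17.3333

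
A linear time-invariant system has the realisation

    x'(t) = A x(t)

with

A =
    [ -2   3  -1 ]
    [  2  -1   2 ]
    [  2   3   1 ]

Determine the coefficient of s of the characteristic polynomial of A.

-11

Expand det(sI - A) for the 3×3 matrix.
p(s) = s^3 + 2s^2 - 11s - 12.
(Check: constant term = det(-A) = (-1)^3 det A = -12; coefficient of s^2 = -tr A = 2.)
The coefficient of s is -11.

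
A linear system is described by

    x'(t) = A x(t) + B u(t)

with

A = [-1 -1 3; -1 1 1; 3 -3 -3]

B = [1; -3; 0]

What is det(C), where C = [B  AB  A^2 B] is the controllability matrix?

AB = [[2], [-4], [12]]
A^2B = [[38], [6], [-18]]
Controllability matrix C = [B  AB  A^2B] = [[1, 2, 38], [-3, -4, 6], [0, 12, -18]]
Expanding along the first row, det(C) = 1·((-4)·(-18) - 6·12) - 2·((-3)·(-18) - 6·0) + 38·((-3)·12 - (-4)·0) = 1·0 - 2·54 + 38·(-36) = -1476
Since det(C) ≠ 0, rank(C) = 3 and the system is completely controllable.

-1476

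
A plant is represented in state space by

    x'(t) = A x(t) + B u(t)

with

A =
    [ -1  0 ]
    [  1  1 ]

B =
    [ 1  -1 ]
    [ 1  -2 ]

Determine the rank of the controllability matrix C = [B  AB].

AB = [[-1, 1], [2, -3]]
Controllability matrix C = [B  AB] = [[1, -1, -1, 1], [1, -2, 2, -3]]
Take the 2×2 submatrix of C formed by columns 1, 2: [[1, -1], [1, -2]]. Its determinant is 1·(-2) - (-1)·1 = -2 - (-1) = -1 ≠ 0.
So rank(C) ≥ 2; since C has 2 rows, rank(C) = 2.
rank(C) = 2 = n, so the pair (A, B) is completely controllable.

2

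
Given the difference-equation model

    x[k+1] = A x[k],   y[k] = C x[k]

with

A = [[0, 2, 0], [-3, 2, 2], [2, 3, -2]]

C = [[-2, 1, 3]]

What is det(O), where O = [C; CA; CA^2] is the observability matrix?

CA = [[3, 7, -4]]
CA^2 = [[-29, 8, 22]]
Observability matrix O = [C; CA; CA^2] = [[-2, 1, 3], [3, 7, -4], [-29, 8, 22]]
Expanding along the first row, det(O) = (-2)·(7·22 - (-4)·8) - 1·(3·22 - (-4)·(-29)) + 3·(3·8 - 7·(-29)) = (-2)·186 - 1·(-50) + 3·227 = 359
Since det(O) ≠ 0, rank(O) = 3 and the system is completely observable.

359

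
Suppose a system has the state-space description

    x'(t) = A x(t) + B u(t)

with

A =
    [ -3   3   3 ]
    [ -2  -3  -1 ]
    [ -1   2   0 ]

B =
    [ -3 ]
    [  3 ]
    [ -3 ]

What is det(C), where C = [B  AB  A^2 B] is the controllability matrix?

243

AB = [[9], [0], [9]]
A^2B = [[0], [-27], [-9]]
Controllability matrix C = [B  AB  A^2B] = [[-3, 9, 0], [3, 0, -27], [-3, 9, -9]]
Expanding along the first row, det(C) = (-3)·(0·(-9) - (-27)·9) - 9·(3·(-9) - (-27)·(-3)) + 0·(3·9 - 0·(-3)) = (-3)·243 - 9·(-108) + 0·27 = 243
Since det(C) ≠ 0, rank(C) = 3 and the system is completely controllable.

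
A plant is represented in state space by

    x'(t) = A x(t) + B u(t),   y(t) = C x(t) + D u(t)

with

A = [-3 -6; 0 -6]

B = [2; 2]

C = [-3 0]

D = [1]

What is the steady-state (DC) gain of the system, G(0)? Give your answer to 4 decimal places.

G(0) = C(-A)^{-1}B + D = -C A^{-1} B + D.
det A = 18, so A^{-1} = (1/18)·adj(A) = [[-1/3, 1/3], [0, -1/6]]
A^{-1} B = [0, -1/3]^T
C A^{-1} B = 0
G(0) = D - C A^{-1} B = 1 - (0) = 1

1.0000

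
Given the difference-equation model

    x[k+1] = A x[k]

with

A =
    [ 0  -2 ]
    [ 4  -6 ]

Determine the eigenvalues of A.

det(zI - A) = z^2 - (tr A)z + det A, with tr A = 0 + (-6) = -6 and det A = 0·(-6) - (-2)·4 = 0 - (-8) = 8.
So p(z) = det(zI - A) = z^2 + 6z + 8.
Factor z^2 + 6z + 8: two numbers with sum -6 and product 8 are -2 and -4, so z^2 + 6z + 8 = (z + 2)(z + 4).
Hence p(z) = (z + 2) (z + 4), with roots -4, -2.

-4, -2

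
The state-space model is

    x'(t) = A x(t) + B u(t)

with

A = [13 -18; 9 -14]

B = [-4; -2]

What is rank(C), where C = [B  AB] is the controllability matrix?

1

AB = [[-16], [-8]]
Controllability matrix C = [B  AB] = [[-4, -16], [-2, -8]]
Every column of C is a scalar multiple of column 1 = [-4, -2] (multipliers 1, 4), so the columns span a one-dimensional space.
C ≠ 0, hence rank(C) = 1.
rank(C) = 1 < n = 2, so the pair (A, B) is not completely controllable.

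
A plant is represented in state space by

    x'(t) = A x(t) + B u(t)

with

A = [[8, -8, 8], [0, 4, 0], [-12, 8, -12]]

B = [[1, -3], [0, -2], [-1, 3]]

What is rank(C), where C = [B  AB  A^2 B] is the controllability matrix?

AB = [[0, 16], [0, -8], [0, -16]]
A^2B = [[0, 64], [0, -32], [0, -64]]
Controllability matrix C = [B  AB  A^2B] = [[1, -3, 0, 16, 0, 64], [0, -2, 0, -8, 0, -32], [-1, 3, 0, -16, 0, -64]]
The rows r1, r2, r3 of C are linearly dependent: r1 + r3 = 0 (check each entry), so rank(C) ≤ 2.
The 2×2 minor from rows 1, 2, columns 1, 2 is 1·(-2) - (-3)·0 = -2 - 0 = -2 ≠ 0, so rank(C) = 2.
rank(C) = 2 < n = 3, so the pair (A, B) is not completely controllable.

2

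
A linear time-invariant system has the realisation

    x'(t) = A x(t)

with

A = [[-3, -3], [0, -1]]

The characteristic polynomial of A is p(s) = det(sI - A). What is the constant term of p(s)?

For a 2×2 matrix, det(sI - A) = s^2 - (tr A)s + det A.
tr A = -4, det A = 3.
So p(s) = s^2 + 4s + 3.
The constant term is 3.

3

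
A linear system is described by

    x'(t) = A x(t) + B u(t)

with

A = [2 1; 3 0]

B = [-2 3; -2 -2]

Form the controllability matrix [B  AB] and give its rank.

AB = [[-6, 4], [-6, 9]]
Controllability matrix C = [B  AB] = [[-2, 3, -6, 4], [-2, -2, -6, 9]]
Take the 2×2 submatrix of C formed by columns 1, 2: [[-2, 3], [-2, -2]]. Its determinant is (-2)·(-2) - 3·(-2) = 4 - (-6) = 10 ≠ 0.
So rank(C) ≥ 2; since C has 2 rows, rank(C) = 2.
rank(C) = 2 = n, so the pair (A, B) is completely controllable.

2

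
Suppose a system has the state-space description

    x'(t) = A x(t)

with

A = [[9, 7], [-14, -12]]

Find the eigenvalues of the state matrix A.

-5, 2

det(sI - A) = s^2 - (tr A)s + det A, with tr A = 9 + (-12) = -3 and det A = 9·(-12) - 7·(-14) = -108 - (-98) = -10.
So p(s) = det(sI - A) = s^2 + 3s - 10.
Factor s^2 + 3s - 10: two numbers with sum -3 and product -10 are 2 and -5, so s^2 + 3s - 10 = (s - 2)(s + 5).
Hence p(s) = (s - 2) (s + 5), with roots -5, 2.
At least one eigenvalue has non-negative real part, so the system is not asymptotically stable.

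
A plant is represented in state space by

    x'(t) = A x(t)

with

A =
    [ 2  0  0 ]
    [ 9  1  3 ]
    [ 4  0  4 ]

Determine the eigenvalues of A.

det(sI - A) = s^3 - (tr A)s^2 + (M11 + M22 + M33)s - det A, where Mii is the 2×2 principal minor of A obtained by deleting row i and column i.
tr A = 2 + 1 + 4 = 7; M11 = 1·4 - 3·0 = 4 - 0 = 4; M22 = 2·4 - 0·4 = 8 - 0 = 8; M33 = 2·1 - 0·9 = 2 - 0 = 2; sum of minors = 14.
det A = 2·(1·4 - 3·0) - 0·(9·4 - 3·4) + 0·(9·0 - 1·4) = 2·4 - 0·24 + 0·(-4) = 8.
So p(s) = det(sI - A) = s^3 - 7s^2 + 14s - 8.
Rational-root test: any integer root divides -8. Testing small divisors, s = 1 works: p(1) = 1 + (-7) + 14 + (-8) = 0, so (s - 1) is a factor.
Dividing, p(s) = (s - 1)(s^2 - 6s + 8).
Factor s^2 - 6s + 8: two numbers with sum 6 and product 8 are 4 and 2, so s^2 - 6s + 8 = (s - 4)(s - 2).
Hence p(s) = (s - 4) (s - 2) (s - 1), with roots 1, 2, 4.
At least one eigenvalue has non-negative real part, so the system is not asymptotically stable.

1, 2, 4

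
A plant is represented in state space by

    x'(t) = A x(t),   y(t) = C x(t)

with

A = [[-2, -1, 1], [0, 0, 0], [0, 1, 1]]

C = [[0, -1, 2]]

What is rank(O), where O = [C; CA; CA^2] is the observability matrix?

CA = [[0, 2, 2]]
CA^2 = [[0, 2, 2]]
Observability matrix O = [C; CA; CA^2] = [[0, -1, 2], [0, 2, 2], [0, 2, 2]]
Column 1 of O is identically zero, so rank(O) ≤ 2.
The 2×2 minor from rows 1, 2, columns 2, 3 is (-1)·2 - 2·2 = -2 - 4 = -6 ≠ 0, so rank(O) = 2.
rank(O) = 2 < n = 3, so the pair (A, C) is not completely observable.

2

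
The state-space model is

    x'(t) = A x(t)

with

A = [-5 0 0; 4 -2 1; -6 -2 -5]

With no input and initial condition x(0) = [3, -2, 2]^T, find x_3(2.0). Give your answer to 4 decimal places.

-0.0058

det(sI - A) = s^3 - (tr A)s^2 + (M11 + M22 + M33)s - det A, where Mii is the 2×2 principal minor of A obtained by deleting row i and column i.
tr A = (-5) + (-2) + (-5) = -12; M11 = (-2)·(-5) - 1·(-2) = 10 - (-2) = 12; M22 = (-5)·(-5) - 0·(-6) = 25 - 0 = 25; M33 = (-5)·(-2) - 0·4 = 10 - 0 = 10; sum of minors = 47.
det A = (-5)·((-2)·(-5) - 1·(-2)) - 0·(4·(-5) - 1·(-6)) + 0·(4·(-2) - (-2)·(-6)) = (-5)·12 - 0·(-14) + 0·(-20) = -60.
So p(s) = det(sI - A) = s^3 + 12s^2 + 47s + 60.
Rational-root test: any integer root divides 60. Testing small divisors, s = -3 works: p(-3) = -27 + 108 + (-141) + 60 = 0, so (s + 3) is a factor.
Dividing, p(s) = (s + 3)(s^2 + 9s + 20).
Factor s^2 + 9s + 20: two numbers with sum -9 and product 20 are -4 and -5, so s^2 + 9s + 20 = (s + 4)(s + 5).
Hence p(s) = (s + 3) (s + 4) (s + 5), with roots -5, -4, -3.
The eigenvalues -5, -4, -3 are distinct and real, so A is diagonalisable and x(t) = e^{At} x(0) = V diag(e^{λ_i t}) V^{-1} x(0), where the columns of V are the eigenvectors.
λ = -5: A - (-5)I = [[0, 0, 0], [4, 3, 1], [-6, -2, 0]]. v must be orthogonal to every row; (row 2) × (row 3) = [2, -6, 10], so take v_1 = [1, -3, 5]^T.
λ = -4: A - (-4)I = [[-1, 0, 0], [4, 2, 1], [-6, -2, -1]]. v must be orthogonal to every row; (row 1) × (row 2) = [0, 1, -2], so take v_2 = [0, 1, -2]^T.
λ = -3: A - (-3)I = [[-2, 0, 0], [4, 1, 1], [-6, -2, -2]]. v must be orthogonal to every row; (row 1) × (row 2) = [0, 2, -2], so take v_3 = [0, 1, -1]^T.
V = [v_1 v_2 v_3] = [[1, 0, 0], [-3, 1, 1], [5, -2, -1]] has det V = 1, so V^{-1} = adj(V)/det V = [[1, 0, 0], [2, -1, -1], [1, 2, 1]].
Modal coordinates z(0) = V^{-1} x(0): 1·3 + 0·(-2) + 0·2 = 3; 2·3 + (-1)·(-2) + (-1)·2 = 6; 1·3 + 2·(-2) + 1·2 = 1; so z(0) = [3, 6, 1]^T.
x_3(t) = Σ_i (v_i)_3 · z_i(0) · e^{λ_i t} (row 3 of V times the modal terms).
x_3(2.0) = 5·3·e^{-5·2.0} + (-2)·6·e^{-4·2.0} + (-1)·1·e^{-3·2.0} = 15·0.000045 + (-12)·0.000335 + (-1)·0.002479 = -0.0058.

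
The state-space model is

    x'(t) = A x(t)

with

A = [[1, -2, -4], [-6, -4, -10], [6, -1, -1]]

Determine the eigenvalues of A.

-3, -2, 1

det(sI - A) = s^3 - (tr A)s^2 + (M11 + M22 + M33)s - det A, where Mii is the 2×2 principal minor of A obtained by deleting row i and column i.
tr A = 1 + (-4) + (-1) = -4; M11 = (-4)·(-1) - (-10)·(-1) = 4 - 10 = -6; M22 = 1·(-1) - (-4)·6 = -1 - (-24) = 23; M33 = 1·(-4) - (-2)·(-6) = -4 - 12 = -16; sum of minors = 1.
det A = 1·((-4)·(-1) - (-10)·(-1)) - (-2)·((-6)·(-1) - (-10)·6) + (-4)·((-6)·(-1) - (-4)·6) = 1·(-6) - (-2)·66 + (-4)·30 = 6.
So p(s) = det(sI - A) = s^3 + 4s^2 + s - 6.
Rational-root test: any integer root divides -6. Testing small divisors, s = 1 works: p(1) = 1 + 4 + 1 + (-6) = 0, so (s - 1) is a factor.
Dividing, p(s) = (s - 1)(s^2 + 5s + 6).
Factor s^2 + 5s + 6: two numbers with sum -5 and product 6 are -2 and -3, so s^2 + 5s + 6 = (s + 2)(s + 3).
Hence p(s) = (s - 1) (s + 2) (s + 3), with roots -3, -2, 1.
At least one eigenvalue has non-negative real part, so the system is not asymptotically stable.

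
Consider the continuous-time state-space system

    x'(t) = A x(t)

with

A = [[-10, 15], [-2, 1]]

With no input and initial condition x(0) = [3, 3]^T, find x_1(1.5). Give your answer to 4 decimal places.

det(sI - A) = s^2 - (tr A)s + det A, with tr A = (-10) + 1 = -9 and det A = (-10)·1 - 15·(-2) = -10 - (-30) = 20.
So p(s) = det(sI - A) = s^2 + 9s + 20.
Factor s^2 + 9s + 20: two numbers with sum -9 and product 20 are -4 and -5, so s^2 + 9s + 20 = (s + 4)(s + 5).
Hence p(s) = (s + 4) (s + 5), with roots -5, -4.
The eigenvalues -5, -4 are distinct and real, so A is diagonalisable and x(t) = e^{At} x(0) = V diag(e^{λ_i t}) V^{-1} x(0), where the columns of V are the eigenvectors.
λ = -5: A - (-5)I = [[-5, 15], [-2, 6]]. Row 1 gives (-5)·v1 + 15·v2 = 0, so take v_1 = [3, 1]^T.
λ = -4: A - (-4)I = [[-6, 15], [-2, 5]]. Row 1 gives (-6)·v1 + 15·v2 = 0, so take v_2 = [-5, -2]^T.
V = [v_1 v_2] = [[3, -5], [1, -2]] has det V = -1, so V^{-1} = adj(V)/det V = [[2, -5], [1, -3]].
Modal coordinates z(0) = V^{-1} x(0): 2·3 + (-5)·3 = -9; 1·3 + (-3)·3 = -6; so z(0) = [-9, -6]^T.
x_1(t) = Σ_i (v_i)_1 · z_i(0) · e^{λ_i t} (row 1 of V times the modal terms).
x_1(1.5) = 3·(-9)·e^{-5·1.5} + (-5)·(-6)·e^{-4·1.5} = (-27)·0.000553 + 30·0.002479 = 0.0594.

0.0594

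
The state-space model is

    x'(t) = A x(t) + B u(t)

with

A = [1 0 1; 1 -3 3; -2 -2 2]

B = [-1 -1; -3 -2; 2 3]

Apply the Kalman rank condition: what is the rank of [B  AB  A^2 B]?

3

AB = [[1, 2], [14, 14], [12, 12]]
A^2B = [[13, 14], [-5, -4], [-6, -8]]
Controllability matrix C = [B  AB  A^2B] = [[-1, -1, 1, 2, 13, 14], [-3, -2, 14, 14, -5, -4], [2, 3, 12, 12, -6, -8]]
Take the 3×3 submatrix of C formed by columns 1, 2, 3: [[-1, -1, 1], [-3, -2, 14], [2, 3, 12]]. Its determinant is (-1)·((-2)·12 - 14·3) - (-1)·((-3)·12 - 14·2) + 1·((-3)·3 - (-2)·2) = (-1)·(-66) - (-1)·(-64) + 1·(-5) = -3 ≠ 0.
So rank(C) ≥ 3; since C has 3 rows, rank(C) = 3.
rank(C) = 3 = n, so the pair (A, B) is completely controllable.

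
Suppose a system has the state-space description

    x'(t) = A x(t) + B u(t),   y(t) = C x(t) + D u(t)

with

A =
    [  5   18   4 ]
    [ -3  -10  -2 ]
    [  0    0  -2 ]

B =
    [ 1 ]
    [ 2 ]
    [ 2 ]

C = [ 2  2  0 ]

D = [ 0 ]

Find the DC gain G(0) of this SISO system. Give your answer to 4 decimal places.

G(0) = C(-A)^{-1}B + D = -C A^{-1} B + D.
det A = -8, so A^{-1} = (1/-8)·adj(A) = [[-5/2, -9/2, -1/2], [3/4, 5/4, 1/4], [0, 0, -1/2]]
A^{-1} B = [-25/2, 15/4, -1]^T
C A^{-1} B = -35/2
G(0) = D - C A^{-1} B = 0 - (-35/2) = 35/2 ≈ 17.5000

17.5000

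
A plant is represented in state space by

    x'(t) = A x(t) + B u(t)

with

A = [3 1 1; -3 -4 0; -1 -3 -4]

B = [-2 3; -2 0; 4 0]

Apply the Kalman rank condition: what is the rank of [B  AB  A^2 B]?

3

AB = [[-4, 9], [14, -9], [-8, -3]]
A^2B = [[-6, 15], [-44, 9], [-6, 30]]
Controllability matrix C = [B  AB  A^2B] = [[-2, 3, -4, 9, -6, 15], [-2, 0, 14, -9, -44, 9], [4, 0, -8, -3, -6, 30]]
Take the 3×3 submatrix of C formed by columns 1, 2, 3: [[-2, 3, -4], [-2, 0, 14], [4, 0, -8]]. Its determinant is (-2)·(0·(-8) - 14·0) - 3·((-2)·(-8) - 14·4) + (-4)·((-2)·0 - 0·4) = (-2)·0 - 3·(-40) + (-4)·0 = 120 ≠ 0.
So rank(C) ≥ 3; since C has 3 rows, rank(C) = 3.
rank(C) = 3 = n, so the pair (A, B) is completely controllable.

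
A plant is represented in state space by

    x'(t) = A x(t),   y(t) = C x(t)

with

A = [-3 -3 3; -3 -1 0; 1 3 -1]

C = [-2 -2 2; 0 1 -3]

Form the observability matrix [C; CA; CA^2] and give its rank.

CA = [[14, 14, -8], [-6, -10, 3]]
CA^2 = [[-92, -80, 50], [51, 37, -21]]
Observability matrix O = [C; CA; CA^2] = [[-2, -2, 2], [0, 1, -3], [14, 14, -8], [-6, -10, 3], [-92, -80, 50], [51, 37, -21]]
Take the 3×3 submatrix of O formed by rows 1, 2, 3: [[-2, -2, 2], [0, 1, -3], [14, 14, -8]]. Its determinant is (-2)·(1·(-8) - (-3)·14) - (-2)·(0·(-8) - (-3)·14) + 2·(0·14 - 1·14) = (-2)·34 - (-2)·42 + 2·(-14) = -12 ≠ 0.
So rank(O) ≥ 3; since O has 3 columns, rank(O) = 3.
rank(O) = 3 = n, so the pair (A, C) is completely observable.

3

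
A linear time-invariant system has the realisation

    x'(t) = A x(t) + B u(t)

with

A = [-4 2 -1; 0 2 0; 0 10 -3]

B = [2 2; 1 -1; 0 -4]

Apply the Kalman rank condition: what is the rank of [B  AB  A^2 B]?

AB = [[-6, -6], [2, -2], [10, 2]]
A^2B = [[18, 18], [4, -4], [-10, -26]]
Controllability matrix C = [B  AB  A^2B] = [[2, 2, -6, -6, 18, 18], [1, -1, 2, -2, 4, -4], [0, -4, 10, 2, -10, -26]]
The rows r1, r2, r3 of C are linearly dependent: r1 - 2·r2 + r3 = 0 (check each entry), so rank(C) ≤ 2.
The 2×2 minor from rows 1, 2, columns 1, 2 is 2·(-1) - 2·1 = -2 - 2 = -4 ≠ 0, so rank(C) = 2.
rank(C) = 2 < n = 3, so the pair (A, B) is not completely controllable.

2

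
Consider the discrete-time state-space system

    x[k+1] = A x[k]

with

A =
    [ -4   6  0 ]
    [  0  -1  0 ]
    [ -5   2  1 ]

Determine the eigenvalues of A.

-4, -1, 1

det(zI - A) = z^3 - (tr A)z^2 + (M11 + M22 + M33)z - det A, where Mii is the 2×2 principal minor of A obtained by deleting row i and column i.
tr A = (-4) + (-1) + 1 = -4; M11 = (-1)·1 - 0·2 = -1 - 0 = -1; M22 = (-4)·1 - 0·(-5) = -4 - 0 = -4; M33 = (-4)·(-1) - 6·0 = 4 - 0 = 4; sum of minors = -1.
det A = (-4)·((-1)·1 - 0·2) - 6·(0·1 - 0·(-5)) + 0·(0·2 - (-1)·(-5)) = (-4)·(-1) - 6·0 + 0·(-5) = 4.
So p(z) = det(zI - A) = z^3 + 4z^2 - z - 4.
Rational-root test: any integer root divides -4. Testing small divisors, z = -1 works: p(-1) = -1 + 4 + 1 + (-4) = 0, so (z + 1) is a factor.
Dividing, p(z) = (z + 1)(z^2 + 3z - 4).
Factor z^2 + 3z - 4: two numbers with sum -3 and product -4 are 1 and -4, so z^2 + 3z - 4 = (z - 1)(z + 4).
Hence p(z) = (z - 1) (z + 1) (z + 4), with roots -4, -1, 1.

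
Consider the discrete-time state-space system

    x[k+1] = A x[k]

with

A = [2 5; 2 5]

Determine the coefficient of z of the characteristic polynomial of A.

-7

For a 2×2 matrix, det(zI - A) = z^2 - (tr A)z + det A.
tr A = 7, det A = 0.
So p(z) = z^2 - 7z.
The coefficient of z is -7.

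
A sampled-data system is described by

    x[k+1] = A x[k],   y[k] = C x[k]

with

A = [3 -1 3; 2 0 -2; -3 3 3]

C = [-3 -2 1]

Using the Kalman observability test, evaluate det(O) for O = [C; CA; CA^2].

3140

CA = [[-16, 6, -2]]
CA^2 = [[-30, 10, -66]]
Observability matrix O = [C; CA; CA^2] = [[-3, -2, 1], [-16, 6, -2], [-30, 10, -66]]
Expanding along the first row, det(O) = (-3)·(6·(-66) - (-2)·10) - (-2)·((-16)·(-66) - (-2)·(-30)) + 1·((-16)·10 - 6·(-30)) = (-3)·(-376) - (-2)·996 + 1·20 = 3140
Since det(O) ≠ 0, rank(O) = 3 and the system is completely observable.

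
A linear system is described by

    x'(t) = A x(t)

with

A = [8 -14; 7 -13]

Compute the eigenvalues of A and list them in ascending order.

-6, 1

det(sI - A) = s^2 - (tr A)s + det A, with tr A = 8 + (-13) = -5 and det A = 8·(-13) - (-14)·7 = -104 - (-98) = -6.
So p(s) = det(sI - A) = s^2 + 5s - 6.
Factor s^2 + 5s - 6: two numbers with sum -5 and product -6 are 1 and -6, so s^2 + 5s - 6 = (s - 1)(s + 6).
Hence p(s) = (s - 1) (s + 6), with roots -6, 1.
At least one eigenvalue has non-negative real part, so the system is not asymptotically stable.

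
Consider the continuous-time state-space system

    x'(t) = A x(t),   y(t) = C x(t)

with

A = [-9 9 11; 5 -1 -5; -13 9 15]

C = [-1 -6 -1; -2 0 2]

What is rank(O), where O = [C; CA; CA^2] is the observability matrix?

CA = [[-8, -12, 4], [-8, 0, 8]]
CA^2 = [[-40, -24, 32], [-32, 0, 32]]
Observability matrix O = [C; CA; CA^2] = [[-1, -6, -1], [-2, 0, 2], [-8, -12, 4], [-8, 0, 8], [-40, -24, 32], [-32, 0, 32]]
The columns c1, c2, c3 of O are linearly dependent: 3·c1 - c2 + 3·c3 = 0 (check each entry), so rank(O) ≤ 2.
The 2×2 minor from rows 1, 2, columns 1, 2 is (-1)·0 - (-6)·(-2) = 0 - 12 = -12 ≠ 0, so rank(O) = 2.
rank(O) = 2 < n = 3, so the pair (A, C) is not completely observable.

2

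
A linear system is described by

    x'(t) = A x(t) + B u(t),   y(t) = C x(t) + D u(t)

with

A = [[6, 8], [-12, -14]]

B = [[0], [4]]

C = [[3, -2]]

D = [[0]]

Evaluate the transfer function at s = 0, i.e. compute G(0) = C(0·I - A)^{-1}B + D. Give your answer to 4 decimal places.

12.0000

G(0) = C(-A)^{-1}B + D = -C A^{-1} B + D.
det A = 12, so A^{-1} = (1/12)·adj(A) = [[-7/6, -2/3], [1, 1/2]]
A^{-1} B = [-8/3, 2]^T
C A^{-1} B = -12
G(0) = D - C A^{-1} B = 0 - (-12) = 12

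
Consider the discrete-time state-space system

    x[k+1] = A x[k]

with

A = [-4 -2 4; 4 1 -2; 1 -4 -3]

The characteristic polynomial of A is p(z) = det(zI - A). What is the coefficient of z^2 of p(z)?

Expand det(zI - A) for the 3×3 matrix.
p(z) = z^3 + 6z^2 + z + 44.
(Check: constant term = det(-A) = (-1)^3 det A = 44; coefficient of z^2 = -tr A = 6.)
The coefficient of z^2 is 6.

6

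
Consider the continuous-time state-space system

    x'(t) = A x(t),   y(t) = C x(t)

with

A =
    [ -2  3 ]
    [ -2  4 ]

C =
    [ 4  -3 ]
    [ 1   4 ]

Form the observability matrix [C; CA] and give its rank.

CA = [[-2, 0], [-10, 19]]
Observability matrix O = [C; CA] = [[4, -3], [1, 4], [-2, 0], [-10, 19]]
Take the 2×2 submatrix of O formed by rows 1, 2: [[4, -3], [1, 4]]. Its determinant is 4·4 - (-3)·1 = 16 - (-3) = 19 ≠ 0.
So rank(O) ≥ 2; since O has 2 columns, rank(O) = 2.
rank(O) = 2 = n, so the pair (A, C) is completely observable.

2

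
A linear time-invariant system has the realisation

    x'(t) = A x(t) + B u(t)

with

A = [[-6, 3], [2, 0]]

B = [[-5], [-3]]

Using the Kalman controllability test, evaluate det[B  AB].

AB = [[21], [-10]]
Controllability matrix C = [B  AB] = [[-5, 21], [-3, -10]]
det(C) = (-5)·(-10) - 21·(-3) = 50 - (-63) = 113
Since det(C) ≠ 0, rank(C) = 2 and the system is completely controllable.

113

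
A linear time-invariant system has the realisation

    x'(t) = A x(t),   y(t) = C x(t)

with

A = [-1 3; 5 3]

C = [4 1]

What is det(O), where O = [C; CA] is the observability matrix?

CA = [[1, 15]]
Observability matrix O = [C; CA] = [[4, 1], [1, 15]]
det(O) = 4·15 - 1·1 = 60 - 1 = 59
Since det(O) ≠ 0, rank(O) = 2 and the system is completely observable.

59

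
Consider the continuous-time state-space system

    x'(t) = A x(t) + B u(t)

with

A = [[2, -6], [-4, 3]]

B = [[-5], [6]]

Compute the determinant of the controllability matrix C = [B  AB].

AB = [[-46], [38]]
Controllability matrix C = [B  AB] = [[-5, -46], [6, 38]]
det(C) = (-5)·38 - (-46)·6 = -190 - (-276) = 86
Since det(C) ≠ 0, rank(C) = 2 and the system is completely controllable.

86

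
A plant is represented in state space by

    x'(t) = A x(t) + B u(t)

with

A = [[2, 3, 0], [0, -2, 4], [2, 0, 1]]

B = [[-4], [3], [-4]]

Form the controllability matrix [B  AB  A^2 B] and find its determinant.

7294

AB = [[1], [-22], [-12]]
A^2B = [[-64], [-4], [-10]]
Controllability matrix C = [B  AB  A^2B] = [[-4, 1, -64], [3, -22, -4], [-4, -12, -10]]
Expanding along the first row, det(C) = (-4)·((-22)·(-10) - (-4)·(-12)) - 1·(3·(-10) - (-4)·(-4)) + (-64)·(3·(-12) - (-22)·(-4)) = (-4)·172 - 1·(-46) + (-64)·(-124) = 7294
Since det(C) ≠ 0, rank(C) = 3 and the system is completely controllable.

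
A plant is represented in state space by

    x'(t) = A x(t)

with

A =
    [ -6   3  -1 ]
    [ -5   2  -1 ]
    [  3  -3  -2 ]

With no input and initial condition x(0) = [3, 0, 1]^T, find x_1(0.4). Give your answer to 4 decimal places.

-1.2335

det(sI - A) = s^3 - (tr A)s^2 + (M11 + M22 + M33)s - det A, where Mii is the 2×2 principal minor of A obtained by deleting row i and column i.
tr A = (-6) + 2 + (-2) = -6; M11 = 2·(-2) - (-1)·(-3) = -4 - 3 = -7; M22 = (-6)·(-2) - (-1)·3 = 12 - (-3) = 15; M33 = (-6)·2 - 3·(-5) = -12 - (-15) = 3; sum of minors = 11.
det A = (-6)·(2·(-2) - (-1)·(-3)) - 3·((-5)·(-2) - (-1)·3) + (-1)·((-5)·(-3) - 2·3) = (-6)·(-7) - 3·13 + (-1)·9 = -6.
So p(s) = det(sI - A) = s^3 + 6s^2 + 11s + 6.
Rational-root test: any integer root divides 6. Testing small divisors, s = -1 works: p(-1) = -1 + 6 + (-11) + 6 = 0, so (s + 1) is a factor.
Dividing, p(s) = (s + 1)(s^2 + 5s + 6).
Factor s^2 + 5s + 6: two numbers with sum -5 and product 6 are -2 and -3, so s^2 + 5s + 6 = (s + 2)(s + 3).
Hence p(s) = (s + 1) (s + 2) (s + 3), with roots -3, -2, -1.
The eigenvalues -3, -2, -1 are distinct and real, so A is diagonalisable and x(t) = e^{At} x(0) = V diag(e^{λ_i t}) V^{-1} x(0), where the columns of V are the eigenvectors.
λ = -3: A - (-3)I = [[-3, 3, -1], [-5, 5, -1], [3, -3, 1]]. v must be orthogonal to every row; (row 1) × (row 2) = [2, 2, 0], so take v_1 = [1, 1, 0]^T.
λ = -2: A - (-2)I = [[-4, 3, -1], [-5, 4, -1], [3, -3, 0]]. v must be orthogonal to every row; (row 1) × (row 2) = [1, 1, -1], so take v_2 = [-1, -1, 1]^T.
λ = -1: A - (-1)I = [[-5, 3, -1], [-5, 3, -1], [3, -3, -1]]. v must be orthogonal to every row; (row 1) × (row 3) = [-6, -8, 6], so take v_3 = [-3, -4, 3]^T.
V = [v_1 v_2 v_3] = [[1, -1, -3], [1, -1, -4], [0, 1, 3]] has det V = 1, so V^{-1} = adj(V)/det V = [[1, 0, 1], [-3, 3, 1], [1, -1, 0]].
Modal coordinates z(0) = V^{-1} x(0): 1·3 + 0·0 + 1·1 = 4; (-3)·3 + 3·0 + 1·1 = -8; 1·3 + (-1)·0 + 0·1 = 3; so z(0) = [4, -8, 3]^T.
x_1(t) = Σ_i (v_i)_1 · z_i(0) · e^{λ_i t} (row 1 of V times the modal terms).
x_1(0.4) = 1·4·e^{-3·0.4} + (-1)·(-8)·e^{-2·0.4} + (-3)·3·e^{-1·0.4} = 4·0.301194 + 8·0.449329 + (-9)·0.670320 = -1.2335.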